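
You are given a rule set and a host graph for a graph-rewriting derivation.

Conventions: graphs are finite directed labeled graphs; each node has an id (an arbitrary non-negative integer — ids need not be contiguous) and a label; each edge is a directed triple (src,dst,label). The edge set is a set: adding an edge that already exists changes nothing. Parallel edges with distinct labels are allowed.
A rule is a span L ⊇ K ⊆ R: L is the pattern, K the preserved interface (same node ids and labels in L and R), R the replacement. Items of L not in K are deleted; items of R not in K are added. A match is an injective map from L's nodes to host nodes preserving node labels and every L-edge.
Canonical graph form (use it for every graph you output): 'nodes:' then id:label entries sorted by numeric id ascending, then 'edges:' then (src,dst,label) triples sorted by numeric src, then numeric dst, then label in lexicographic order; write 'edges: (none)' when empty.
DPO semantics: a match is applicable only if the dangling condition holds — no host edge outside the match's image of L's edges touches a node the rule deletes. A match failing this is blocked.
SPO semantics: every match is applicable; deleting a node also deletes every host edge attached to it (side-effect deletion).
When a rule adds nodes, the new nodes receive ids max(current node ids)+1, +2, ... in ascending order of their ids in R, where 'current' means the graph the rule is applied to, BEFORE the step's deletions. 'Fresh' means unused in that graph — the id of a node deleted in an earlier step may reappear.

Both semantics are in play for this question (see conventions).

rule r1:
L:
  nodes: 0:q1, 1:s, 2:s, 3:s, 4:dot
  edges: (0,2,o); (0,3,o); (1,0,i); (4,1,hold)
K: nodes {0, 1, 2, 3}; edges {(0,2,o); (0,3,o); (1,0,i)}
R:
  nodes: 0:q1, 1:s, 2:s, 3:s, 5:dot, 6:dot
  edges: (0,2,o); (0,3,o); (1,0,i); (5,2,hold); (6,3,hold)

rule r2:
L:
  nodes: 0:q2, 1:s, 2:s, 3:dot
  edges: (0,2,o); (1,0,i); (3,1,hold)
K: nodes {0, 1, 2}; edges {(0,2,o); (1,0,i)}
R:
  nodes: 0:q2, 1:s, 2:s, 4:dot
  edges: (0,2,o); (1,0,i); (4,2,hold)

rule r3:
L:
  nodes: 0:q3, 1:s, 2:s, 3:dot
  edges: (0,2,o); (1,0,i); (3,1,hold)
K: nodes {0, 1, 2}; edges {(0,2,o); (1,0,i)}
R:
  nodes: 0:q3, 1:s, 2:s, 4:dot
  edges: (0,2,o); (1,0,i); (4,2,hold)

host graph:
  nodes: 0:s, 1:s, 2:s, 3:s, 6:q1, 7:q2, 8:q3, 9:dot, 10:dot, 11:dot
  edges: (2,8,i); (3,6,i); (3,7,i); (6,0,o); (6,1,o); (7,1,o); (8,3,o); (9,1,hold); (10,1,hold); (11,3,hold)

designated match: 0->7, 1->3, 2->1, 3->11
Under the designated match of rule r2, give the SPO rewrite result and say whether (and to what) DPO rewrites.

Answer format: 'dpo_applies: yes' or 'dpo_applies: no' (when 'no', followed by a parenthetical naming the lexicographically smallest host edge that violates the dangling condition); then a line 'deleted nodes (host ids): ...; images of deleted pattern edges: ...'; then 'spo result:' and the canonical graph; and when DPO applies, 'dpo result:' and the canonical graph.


dpo_applies: yes
deleted nodes (host ids): 11; images of deleted pattern edges: (11,3,hold)
spo result:
nodes: 0:s, 1:s, 2:s, 3:s, 6:q1, 7:q2, 8:q3, 9:dot, 10:dot, 12:dot
edges: (2,8,i); (3,6,i); (3,7,i); (6,0,o); (6,1,o); (7,1,o); (8,3,o); (9,1,hold); (10,1,hold); (12,1,hold)
dpo result:
nodes: 0:s, 1:s, 2:s, 3:s, 6:q1, 7:q2, 8:q3, 9:dot, 10:dot, 12:dot
edges: (2,8,i); (3,6,i); (3,7,i); (6,0,o); (6,1,o); (7,1,o); (8,3,o); (9,1,hold); (10,1,hold); (12,1,hold)


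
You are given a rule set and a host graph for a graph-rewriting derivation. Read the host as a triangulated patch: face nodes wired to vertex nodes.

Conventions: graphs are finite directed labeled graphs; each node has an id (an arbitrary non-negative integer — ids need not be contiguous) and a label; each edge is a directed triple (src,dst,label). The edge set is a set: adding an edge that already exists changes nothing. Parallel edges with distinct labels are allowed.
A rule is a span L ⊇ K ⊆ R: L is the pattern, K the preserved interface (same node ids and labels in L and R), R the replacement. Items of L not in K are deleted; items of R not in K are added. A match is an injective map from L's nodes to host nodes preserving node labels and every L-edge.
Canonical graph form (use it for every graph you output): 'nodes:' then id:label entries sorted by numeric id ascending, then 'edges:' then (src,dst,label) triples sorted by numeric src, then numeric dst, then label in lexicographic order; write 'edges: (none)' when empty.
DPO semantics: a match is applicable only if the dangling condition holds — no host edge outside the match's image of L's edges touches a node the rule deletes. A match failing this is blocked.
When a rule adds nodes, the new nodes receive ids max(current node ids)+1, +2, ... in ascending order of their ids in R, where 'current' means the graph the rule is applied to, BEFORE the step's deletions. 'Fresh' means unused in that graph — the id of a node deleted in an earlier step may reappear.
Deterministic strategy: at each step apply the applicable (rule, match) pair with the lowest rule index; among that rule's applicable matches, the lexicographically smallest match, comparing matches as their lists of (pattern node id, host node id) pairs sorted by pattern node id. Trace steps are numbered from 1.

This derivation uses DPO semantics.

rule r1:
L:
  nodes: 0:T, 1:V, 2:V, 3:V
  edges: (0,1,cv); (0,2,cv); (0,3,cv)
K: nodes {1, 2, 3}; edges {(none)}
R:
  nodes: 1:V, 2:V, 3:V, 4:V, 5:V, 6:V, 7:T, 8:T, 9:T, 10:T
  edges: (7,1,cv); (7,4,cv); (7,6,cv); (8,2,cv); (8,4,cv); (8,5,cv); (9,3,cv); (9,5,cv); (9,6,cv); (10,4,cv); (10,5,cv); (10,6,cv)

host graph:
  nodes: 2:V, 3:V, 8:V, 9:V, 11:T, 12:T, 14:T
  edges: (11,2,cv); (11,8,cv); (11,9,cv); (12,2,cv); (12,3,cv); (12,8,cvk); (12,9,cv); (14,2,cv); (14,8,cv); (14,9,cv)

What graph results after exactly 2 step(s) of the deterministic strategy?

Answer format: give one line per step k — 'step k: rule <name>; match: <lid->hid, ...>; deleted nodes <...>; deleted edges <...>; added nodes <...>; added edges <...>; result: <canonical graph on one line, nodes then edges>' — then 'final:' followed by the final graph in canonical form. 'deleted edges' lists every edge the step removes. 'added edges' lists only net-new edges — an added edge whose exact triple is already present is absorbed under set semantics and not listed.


step 1: rule r1; match: 0->11, 1->2, 2->8, 3->9; deleted nodes 11; deleted edges (11,2,cv); (11,8,cv); (11,9,cv); added nodes 15, 16, 17, 18, 19, 20, 21; added edges (18,2,cv); (18,15,cv); (18,17,cv); (19,8,cv); (19,15,cv); (19,16,cv); (20,9,cv); (20,16,cv); (20,17,cv); (21,15,cv); (21,16,cv); (21,17,cv); result: nodes: 2:V, 3:V, 8:V, 9:V, 12:T, 14:T, 15:V, 16:V, 17:V, 18:T, 19:T, 20:T, 21:T edges: (12,2,cv); (12,3,cv); (12,8,cvk); (12,9,cv); (14,2,cv); (14,8,cv); (14,9,cv); (18,2,cv); (18,15,cv); (18,17,cv); (19,8,cv); (19,15,cv); (19,16,cv); (20,9,cv); (20,16,cv); (20,17,cv); (21,15,cv); (21,16,cv); (21,17,cv)
step 2: rule r1; match: 0->14, 1->2, 2->8, 3->9; deleted nodes 14; deleted edges (14,2,cv); (14,8,cv); (14,9,cv); added nodes 22, 23, 24, 25, 26, 27, 28; added edges (25,2,cv); (25,22,cv); (25,24,cv); (26,8,cv); (26,22,cv); (26,23,cv); (27,9,cv); (27,23,cv); (27,24,cv); (28,22,cv); (28,23,cv); (28,24,cv); result: nodes: 2:V, 3:V, 8:V, 9:V, 12:T, 15:V, 16:V, 17:V, 18:T, 19:T, 20:T, 21:T, 22:V, 23:V, 24:V, 25:T, 26:T, 27:T, 28:T edges: (12,2,cv); (12,3,cv); (12,8,cvk); (12,9,cv); (18,2,cv); (18,15,cv); (18,17,cv); (19,8,cv); (19,15,cv); (19,16,cv); (20,9,cv); (20,16,cv); (20,17,cv); (21,15,cv); (21,16,cv); (21,17,cv); (25,2,cv); (25,22,cv); (25,24,cv); (26,8,cv); (26,22,cv); (26,23,cv); (27,9,cv); (27,23,cv); (27,24,cv); (28,22,cv); (28,23,cv); (28,24,cv)
final:
nodes: 2:V, 3:V, 8:V, 9:V, 12:T, 15:V, 16:V, 17:V, 18:T, 19:T, 20:T, 21:T, 22:V, 23:V, 24:V, 25:T, 26:T, 27:T, 28:T
edges: (12,2,cv); (12,3,cv); (12,8,cvk); (12,9,cv); (18,2,cv); (18,15,cv); (18,17,cv); (19,8,cv); (19,15,cv); (19,16,cv); (20,9,cv); (20,16,cv); (20,17,cv); (21,15,cv); (21,16,cv); (21,17,cv); (25,2,cv); (25,22,cv); (25,24,cv); (26,8,cv); (26,22,cv); (26,23,cv); (27,9,cv); (27,23,cv); (27,24,cv); (28,22,cv); (28,23,cv); (28,24,cv)


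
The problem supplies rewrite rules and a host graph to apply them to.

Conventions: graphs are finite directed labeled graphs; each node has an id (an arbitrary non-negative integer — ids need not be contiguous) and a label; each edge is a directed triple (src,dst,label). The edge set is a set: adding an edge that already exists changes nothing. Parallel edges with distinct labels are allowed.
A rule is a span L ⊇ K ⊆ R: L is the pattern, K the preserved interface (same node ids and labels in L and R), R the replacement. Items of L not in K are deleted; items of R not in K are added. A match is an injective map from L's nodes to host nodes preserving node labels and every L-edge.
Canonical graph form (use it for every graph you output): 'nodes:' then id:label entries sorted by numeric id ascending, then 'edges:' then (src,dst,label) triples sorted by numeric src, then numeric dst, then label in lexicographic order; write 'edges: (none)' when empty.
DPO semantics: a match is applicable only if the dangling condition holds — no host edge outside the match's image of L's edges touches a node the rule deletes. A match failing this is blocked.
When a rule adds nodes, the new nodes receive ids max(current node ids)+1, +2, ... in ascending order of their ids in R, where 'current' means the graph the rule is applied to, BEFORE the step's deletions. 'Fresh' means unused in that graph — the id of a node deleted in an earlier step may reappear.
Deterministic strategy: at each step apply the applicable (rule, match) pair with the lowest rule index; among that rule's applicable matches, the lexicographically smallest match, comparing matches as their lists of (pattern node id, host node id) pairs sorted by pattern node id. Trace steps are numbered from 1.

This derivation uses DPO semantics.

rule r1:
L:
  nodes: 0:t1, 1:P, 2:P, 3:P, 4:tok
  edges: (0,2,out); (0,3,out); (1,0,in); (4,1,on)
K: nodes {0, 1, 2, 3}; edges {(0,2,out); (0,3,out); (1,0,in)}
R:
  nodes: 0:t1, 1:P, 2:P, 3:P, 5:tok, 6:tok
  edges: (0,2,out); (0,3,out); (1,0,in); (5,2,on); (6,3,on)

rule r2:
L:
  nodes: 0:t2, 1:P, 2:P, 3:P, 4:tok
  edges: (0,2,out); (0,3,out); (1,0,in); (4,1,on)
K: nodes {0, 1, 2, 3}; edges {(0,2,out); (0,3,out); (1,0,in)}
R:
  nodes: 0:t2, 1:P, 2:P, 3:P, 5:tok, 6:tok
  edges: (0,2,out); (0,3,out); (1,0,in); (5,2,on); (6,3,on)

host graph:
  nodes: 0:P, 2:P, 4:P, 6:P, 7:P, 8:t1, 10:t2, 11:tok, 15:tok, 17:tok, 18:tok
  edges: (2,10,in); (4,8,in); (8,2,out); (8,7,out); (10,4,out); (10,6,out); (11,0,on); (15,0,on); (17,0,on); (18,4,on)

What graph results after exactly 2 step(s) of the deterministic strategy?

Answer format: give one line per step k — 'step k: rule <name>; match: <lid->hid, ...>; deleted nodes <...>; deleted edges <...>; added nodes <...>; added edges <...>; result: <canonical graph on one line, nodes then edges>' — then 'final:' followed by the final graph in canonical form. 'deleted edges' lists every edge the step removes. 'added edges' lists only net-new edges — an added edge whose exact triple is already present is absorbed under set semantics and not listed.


step 1: rule r1; match: 0->8, 1->4, 2->2, 3->7, 4->18; deleted nodes 18; deleted edges (18,4,on); added nodes 19, 20; added edges (19,2,on); (20,7,on); result: nodes: 0:P, 2:P, 4:P, 6:P, 7:P, 8:t1, 10:t2, 11:tok, 15:tok, 17:tok, 19:tok, 20:tok edges: (2,10,in); (4,8,in); (8,2,out); (8,7,out); (10,4,out); (10,6,out); (11,0,on); (15,0,on); (17,0,on); (19,2,on); (20,7,on)
step 2: rule r2; match: 0->10, 1->2, 2->4, 3->6, 4->19; deleted nodes 19; deleted edges (19,2,on); added nodes 21, 22; added edges (21,4,on); (22,6,on); result: nodes: 0:P, 2:P, 4:P, 6:P, 7:P, 8:t1, 10:t2, 11:tok, 15:tok, 17:tok, 20:tok, 21:tok, 22:tok edges: (2,10,in); (4,8,in); (8,2,out); (8,7,out); (10,4,out); (10,6,out); (11,0,on); (15,0,on); (17,0,on); (20,7,on); (21,4,on); (22,6,on)
final:
nodes: 0:P, 2:P, 4:P, 6:P, 7:P, 8:t1, 10:t2, 11:tok, 15:tok, 17:tok, 20:tok, 21:tok, 22:tok
edges: (2,10,in); (4,8,in); (8,2,out); (8,7,out); (10,4,out); (10,6,out); (11,0,on); (15,0,on); (17,0,on); (20,7,on); (21,4,on); (22,6,on)


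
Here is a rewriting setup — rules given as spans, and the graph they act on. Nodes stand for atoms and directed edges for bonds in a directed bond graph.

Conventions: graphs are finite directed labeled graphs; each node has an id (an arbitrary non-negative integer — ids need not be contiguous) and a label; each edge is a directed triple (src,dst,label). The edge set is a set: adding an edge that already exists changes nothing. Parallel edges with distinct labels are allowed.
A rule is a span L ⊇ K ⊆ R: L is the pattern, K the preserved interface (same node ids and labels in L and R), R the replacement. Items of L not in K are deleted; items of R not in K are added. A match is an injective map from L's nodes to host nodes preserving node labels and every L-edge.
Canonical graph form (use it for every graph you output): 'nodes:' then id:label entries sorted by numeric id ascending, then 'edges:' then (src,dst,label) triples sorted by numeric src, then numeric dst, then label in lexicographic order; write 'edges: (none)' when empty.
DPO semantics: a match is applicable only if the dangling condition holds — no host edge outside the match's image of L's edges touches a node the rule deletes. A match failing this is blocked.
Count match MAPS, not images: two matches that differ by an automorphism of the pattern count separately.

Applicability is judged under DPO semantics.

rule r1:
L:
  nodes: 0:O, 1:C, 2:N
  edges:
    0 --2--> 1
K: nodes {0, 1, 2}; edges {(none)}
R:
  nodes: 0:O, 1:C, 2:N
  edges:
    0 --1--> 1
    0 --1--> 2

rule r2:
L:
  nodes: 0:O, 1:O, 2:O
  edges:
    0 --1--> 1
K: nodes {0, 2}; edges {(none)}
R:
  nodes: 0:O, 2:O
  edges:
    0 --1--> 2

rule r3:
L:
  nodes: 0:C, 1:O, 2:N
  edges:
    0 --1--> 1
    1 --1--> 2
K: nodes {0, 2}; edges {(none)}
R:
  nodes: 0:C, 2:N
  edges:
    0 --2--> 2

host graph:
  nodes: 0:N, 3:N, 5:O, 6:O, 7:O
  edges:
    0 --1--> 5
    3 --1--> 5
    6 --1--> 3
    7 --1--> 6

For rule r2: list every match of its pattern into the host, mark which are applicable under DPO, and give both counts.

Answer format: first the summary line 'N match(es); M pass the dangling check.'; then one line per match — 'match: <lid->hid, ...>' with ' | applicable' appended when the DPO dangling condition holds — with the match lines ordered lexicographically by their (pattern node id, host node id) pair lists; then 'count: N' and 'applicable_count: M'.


1 match(es); 0 pass the dangling check.
match: 0->7, 1->6, 2->5
count: 1
applicable_count: 0


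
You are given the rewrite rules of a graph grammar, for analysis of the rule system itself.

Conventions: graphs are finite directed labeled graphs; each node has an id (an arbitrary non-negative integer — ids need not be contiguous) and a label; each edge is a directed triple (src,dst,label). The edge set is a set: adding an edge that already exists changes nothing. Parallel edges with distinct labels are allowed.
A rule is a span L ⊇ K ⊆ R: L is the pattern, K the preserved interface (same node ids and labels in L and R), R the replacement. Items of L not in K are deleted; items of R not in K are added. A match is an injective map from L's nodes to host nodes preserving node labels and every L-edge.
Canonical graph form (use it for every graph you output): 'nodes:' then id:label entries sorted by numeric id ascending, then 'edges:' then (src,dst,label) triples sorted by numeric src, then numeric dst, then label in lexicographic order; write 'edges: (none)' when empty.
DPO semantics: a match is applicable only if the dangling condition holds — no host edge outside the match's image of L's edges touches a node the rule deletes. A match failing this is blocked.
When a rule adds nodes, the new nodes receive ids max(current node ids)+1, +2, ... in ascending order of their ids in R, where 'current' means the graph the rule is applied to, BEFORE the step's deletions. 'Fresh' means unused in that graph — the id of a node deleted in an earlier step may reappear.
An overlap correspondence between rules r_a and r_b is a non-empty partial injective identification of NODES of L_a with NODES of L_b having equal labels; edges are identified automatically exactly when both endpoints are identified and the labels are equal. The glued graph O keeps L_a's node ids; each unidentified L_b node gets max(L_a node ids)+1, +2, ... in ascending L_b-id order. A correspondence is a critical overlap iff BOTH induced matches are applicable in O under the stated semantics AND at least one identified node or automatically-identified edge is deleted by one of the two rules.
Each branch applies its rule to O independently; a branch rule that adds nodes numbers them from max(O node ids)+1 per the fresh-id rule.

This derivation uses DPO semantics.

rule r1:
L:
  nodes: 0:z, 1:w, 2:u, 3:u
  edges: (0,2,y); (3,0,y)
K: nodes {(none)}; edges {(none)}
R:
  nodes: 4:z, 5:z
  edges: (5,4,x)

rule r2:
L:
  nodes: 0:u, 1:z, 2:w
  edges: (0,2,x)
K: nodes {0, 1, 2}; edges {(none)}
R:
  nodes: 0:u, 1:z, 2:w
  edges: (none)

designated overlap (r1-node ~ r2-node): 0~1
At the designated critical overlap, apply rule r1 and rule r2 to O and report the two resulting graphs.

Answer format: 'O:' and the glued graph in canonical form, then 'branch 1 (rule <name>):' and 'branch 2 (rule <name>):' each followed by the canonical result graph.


O:
nodes: 0:z, 1:w, 2:u, 3:u, 4:u, 5:w
edges: (0,2,y); (3,0,y); (4,5,x)
branch 1 (rule r1):
nodes: 4:u, 5:w, 6:z, 7:z
edges: (4,5,x); (7,6,x)
branch 2 (rule r2):
nodes: 0:z, 1:w, 2:u, 3:u, 4:u, 5:w
edges: (0,2,y); (3,0,y)


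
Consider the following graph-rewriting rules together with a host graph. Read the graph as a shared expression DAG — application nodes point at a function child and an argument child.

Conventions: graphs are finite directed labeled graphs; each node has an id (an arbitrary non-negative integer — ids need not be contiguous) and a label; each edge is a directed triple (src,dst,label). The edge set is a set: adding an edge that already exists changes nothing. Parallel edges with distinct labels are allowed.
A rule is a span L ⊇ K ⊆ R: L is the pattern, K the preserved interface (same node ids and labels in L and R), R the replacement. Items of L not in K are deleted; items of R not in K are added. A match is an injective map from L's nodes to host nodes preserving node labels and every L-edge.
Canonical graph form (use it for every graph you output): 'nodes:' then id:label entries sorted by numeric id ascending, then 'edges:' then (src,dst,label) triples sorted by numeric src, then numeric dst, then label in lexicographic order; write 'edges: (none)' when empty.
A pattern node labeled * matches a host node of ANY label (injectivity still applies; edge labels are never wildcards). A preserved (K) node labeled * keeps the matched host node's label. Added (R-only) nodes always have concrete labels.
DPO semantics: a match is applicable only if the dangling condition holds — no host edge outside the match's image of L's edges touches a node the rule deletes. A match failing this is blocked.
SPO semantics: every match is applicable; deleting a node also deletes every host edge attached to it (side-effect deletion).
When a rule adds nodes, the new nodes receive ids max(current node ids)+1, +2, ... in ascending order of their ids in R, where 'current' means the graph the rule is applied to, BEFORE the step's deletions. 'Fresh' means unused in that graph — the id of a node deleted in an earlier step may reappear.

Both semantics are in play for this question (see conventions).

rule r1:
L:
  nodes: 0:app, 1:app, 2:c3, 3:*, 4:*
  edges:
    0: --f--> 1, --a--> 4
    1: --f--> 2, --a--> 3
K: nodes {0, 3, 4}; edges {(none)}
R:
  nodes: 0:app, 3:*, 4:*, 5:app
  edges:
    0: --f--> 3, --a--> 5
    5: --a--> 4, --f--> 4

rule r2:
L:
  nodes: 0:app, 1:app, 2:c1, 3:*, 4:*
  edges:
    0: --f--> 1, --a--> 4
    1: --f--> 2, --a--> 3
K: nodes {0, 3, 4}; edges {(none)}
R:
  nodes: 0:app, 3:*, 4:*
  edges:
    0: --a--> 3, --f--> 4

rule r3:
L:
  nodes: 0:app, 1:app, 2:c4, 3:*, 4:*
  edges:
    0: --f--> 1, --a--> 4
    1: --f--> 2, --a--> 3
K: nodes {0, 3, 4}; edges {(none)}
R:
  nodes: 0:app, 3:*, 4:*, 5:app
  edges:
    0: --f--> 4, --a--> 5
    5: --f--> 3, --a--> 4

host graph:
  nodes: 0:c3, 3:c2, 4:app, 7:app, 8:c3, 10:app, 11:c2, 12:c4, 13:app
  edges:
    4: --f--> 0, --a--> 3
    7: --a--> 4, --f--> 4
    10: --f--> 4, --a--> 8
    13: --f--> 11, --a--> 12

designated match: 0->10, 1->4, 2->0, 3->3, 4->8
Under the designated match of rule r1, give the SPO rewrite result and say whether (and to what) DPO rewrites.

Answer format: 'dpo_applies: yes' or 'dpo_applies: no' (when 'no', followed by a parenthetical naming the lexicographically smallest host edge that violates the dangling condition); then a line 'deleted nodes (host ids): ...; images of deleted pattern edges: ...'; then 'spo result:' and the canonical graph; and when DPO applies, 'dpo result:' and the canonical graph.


dpo_applies: no
(the rule deletes node 4, which keeps host edge (7,4,a) outside the match image — the dangling condition fails, DPO blocks; SPO proceeds and side-deletes such edges)
deleted nodes (host ids): 0, 4; images of deleted pattern edges: (4,0,f); (4,3,a); (10,4,f); (10,8,a)
spo result:
nodes: 3:c2, 7:app, 8:c3, 10:app, 11:c2, 12:c4, 13:app, 14:app
edges: (10,3,f); (10,14,a); (13,11,f); (13,12,a); (14,8,a); (14,8,f)


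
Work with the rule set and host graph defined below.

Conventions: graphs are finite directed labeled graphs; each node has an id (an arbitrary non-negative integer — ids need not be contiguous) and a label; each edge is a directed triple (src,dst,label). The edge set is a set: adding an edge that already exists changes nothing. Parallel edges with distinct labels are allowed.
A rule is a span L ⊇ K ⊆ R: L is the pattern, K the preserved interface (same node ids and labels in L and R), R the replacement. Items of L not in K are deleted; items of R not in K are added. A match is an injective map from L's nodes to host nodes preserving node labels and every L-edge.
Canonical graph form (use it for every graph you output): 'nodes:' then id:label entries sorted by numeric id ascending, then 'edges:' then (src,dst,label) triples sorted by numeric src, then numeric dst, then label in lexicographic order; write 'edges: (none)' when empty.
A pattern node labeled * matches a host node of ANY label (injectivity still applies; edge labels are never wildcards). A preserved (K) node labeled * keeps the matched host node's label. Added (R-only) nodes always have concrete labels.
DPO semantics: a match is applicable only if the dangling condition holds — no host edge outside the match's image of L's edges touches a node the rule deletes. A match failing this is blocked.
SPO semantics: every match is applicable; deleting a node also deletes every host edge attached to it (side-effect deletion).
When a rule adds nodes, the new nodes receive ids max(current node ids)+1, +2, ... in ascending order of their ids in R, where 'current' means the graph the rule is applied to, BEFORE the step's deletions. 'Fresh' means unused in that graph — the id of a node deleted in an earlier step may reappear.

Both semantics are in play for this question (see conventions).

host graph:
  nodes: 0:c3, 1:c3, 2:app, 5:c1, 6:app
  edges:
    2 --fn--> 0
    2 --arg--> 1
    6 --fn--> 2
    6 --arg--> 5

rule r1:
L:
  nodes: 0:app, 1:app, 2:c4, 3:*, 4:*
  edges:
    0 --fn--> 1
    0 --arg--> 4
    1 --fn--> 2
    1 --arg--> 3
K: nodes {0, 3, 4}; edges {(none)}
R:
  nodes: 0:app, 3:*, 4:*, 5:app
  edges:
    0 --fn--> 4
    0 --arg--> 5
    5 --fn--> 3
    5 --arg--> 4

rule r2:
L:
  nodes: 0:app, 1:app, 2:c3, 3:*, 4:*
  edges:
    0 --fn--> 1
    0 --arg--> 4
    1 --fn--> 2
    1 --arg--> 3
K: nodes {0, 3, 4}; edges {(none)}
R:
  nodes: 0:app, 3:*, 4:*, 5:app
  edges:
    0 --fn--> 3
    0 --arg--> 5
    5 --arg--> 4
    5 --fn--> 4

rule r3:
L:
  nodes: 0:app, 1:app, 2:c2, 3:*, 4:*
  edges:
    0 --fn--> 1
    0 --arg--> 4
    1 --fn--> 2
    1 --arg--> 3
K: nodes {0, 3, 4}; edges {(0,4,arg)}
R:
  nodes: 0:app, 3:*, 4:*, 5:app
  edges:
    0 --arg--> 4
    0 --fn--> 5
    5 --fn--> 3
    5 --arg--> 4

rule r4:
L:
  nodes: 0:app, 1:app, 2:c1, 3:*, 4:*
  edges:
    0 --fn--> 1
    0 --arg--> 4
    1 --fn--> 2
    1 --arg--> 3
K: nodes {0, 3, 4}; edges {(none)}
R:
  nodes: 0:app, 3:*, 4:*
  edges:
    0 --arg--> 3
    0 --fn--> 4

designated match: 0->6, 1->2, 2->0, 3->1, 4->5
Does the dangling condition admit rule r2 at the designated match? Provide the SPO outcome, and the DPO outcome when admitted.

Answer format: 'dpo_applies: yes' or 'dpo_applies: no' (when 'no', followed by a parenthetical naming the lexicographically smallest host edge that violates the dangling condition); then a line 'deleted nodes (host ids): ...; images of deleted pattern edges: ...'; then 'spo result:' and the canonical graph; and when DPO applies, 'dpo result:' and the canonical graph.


dpo_applies: yes
deleted nodes (host ids): 0, 2; images of deleted pattern edges: (2,0,fn); (2,1,arg); (6,2,fn); (6,5,arg)
spo result:
nodes: 1:c3, 5:c1, 6:app, 7:app
edges: (6,1,fn); (6,7,arg); (7,5,arg); (7,5,fn)
dpo result:
nodes: 1:c3, 5:c1, 6:app, 7:app
edges: (6,1,fn); (6,7,arg); (7,5,arg); (7,5,fn)


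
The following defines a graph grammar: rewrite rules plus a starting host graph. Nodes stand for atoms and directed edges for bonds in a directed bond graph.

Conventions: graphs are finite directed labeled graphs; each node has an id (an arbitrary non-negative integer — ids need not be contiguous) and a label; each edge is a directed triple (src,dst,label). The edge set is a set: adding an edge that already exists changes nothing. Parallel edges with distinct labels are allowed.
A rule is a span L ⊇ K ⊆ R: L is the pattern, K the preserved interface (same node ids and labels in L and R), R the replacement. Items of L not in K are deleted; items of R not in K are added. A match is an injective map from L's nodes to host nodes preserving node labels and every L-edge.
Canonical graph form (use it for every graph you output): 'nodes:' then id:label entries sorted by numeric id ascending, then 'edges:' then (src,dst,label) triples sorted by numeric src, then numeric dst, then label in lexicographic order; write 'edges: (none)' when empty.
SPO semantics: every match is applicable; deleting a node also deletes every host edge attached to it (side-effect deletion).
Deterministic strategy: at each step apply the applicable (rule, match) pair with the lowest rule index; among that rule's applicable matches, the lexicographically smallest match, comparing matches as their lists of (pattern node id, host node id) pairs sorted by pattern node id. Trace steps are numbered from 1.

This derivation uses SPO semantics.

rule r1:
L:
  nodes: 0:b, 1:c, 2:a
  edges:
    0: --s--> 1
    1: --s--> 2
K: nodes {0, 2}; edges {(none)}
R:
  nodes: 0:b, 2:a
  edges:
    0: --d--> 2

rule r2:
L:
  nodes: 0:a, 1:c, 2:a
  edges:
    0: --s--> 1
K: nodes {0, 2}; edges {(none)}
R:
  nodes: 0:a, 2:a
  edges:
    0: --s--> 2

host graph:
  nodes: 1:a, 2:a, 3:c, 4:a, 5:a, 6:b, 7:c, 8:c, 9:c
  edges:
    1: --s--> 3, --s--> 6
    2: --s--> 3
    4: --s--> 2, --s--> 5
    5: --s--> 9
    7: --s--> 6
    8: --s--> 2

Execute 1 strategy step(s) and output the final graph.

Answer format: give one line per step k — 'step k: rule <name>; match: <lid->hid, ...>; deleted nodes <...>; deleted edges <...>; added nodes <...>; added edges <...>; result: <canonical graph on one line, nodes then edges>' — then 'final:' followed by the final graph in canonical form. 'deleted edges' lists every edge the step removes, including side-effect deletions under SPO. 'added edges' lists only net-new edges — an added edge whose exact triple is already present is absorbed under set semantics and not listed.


step 1: rule r2; match: 0->1, 1->3, 2->2; deleted nodes 3; deleted edges (1,3,s); (2,3,s); added nodes (none); added edges (1,2,s); result: nodes: 1:a, 2:a, 4:a, 5:a, 6:b, 7:c, 8:c, 9:c edges: (1,2,s); (1,6,s); (4,2,s); (4,5,s); (5,9,s); (7,6,s); (8,2,s)
final:
nodes: 1:a, 2:a, 4:a, 5:a, 6:b, 7:c, 8:c, 9:c
edges: (1,2,s); (1,6,s); (4,2,s); (4,5,s); (5,9,s); (7,6,s); (8,2,s)


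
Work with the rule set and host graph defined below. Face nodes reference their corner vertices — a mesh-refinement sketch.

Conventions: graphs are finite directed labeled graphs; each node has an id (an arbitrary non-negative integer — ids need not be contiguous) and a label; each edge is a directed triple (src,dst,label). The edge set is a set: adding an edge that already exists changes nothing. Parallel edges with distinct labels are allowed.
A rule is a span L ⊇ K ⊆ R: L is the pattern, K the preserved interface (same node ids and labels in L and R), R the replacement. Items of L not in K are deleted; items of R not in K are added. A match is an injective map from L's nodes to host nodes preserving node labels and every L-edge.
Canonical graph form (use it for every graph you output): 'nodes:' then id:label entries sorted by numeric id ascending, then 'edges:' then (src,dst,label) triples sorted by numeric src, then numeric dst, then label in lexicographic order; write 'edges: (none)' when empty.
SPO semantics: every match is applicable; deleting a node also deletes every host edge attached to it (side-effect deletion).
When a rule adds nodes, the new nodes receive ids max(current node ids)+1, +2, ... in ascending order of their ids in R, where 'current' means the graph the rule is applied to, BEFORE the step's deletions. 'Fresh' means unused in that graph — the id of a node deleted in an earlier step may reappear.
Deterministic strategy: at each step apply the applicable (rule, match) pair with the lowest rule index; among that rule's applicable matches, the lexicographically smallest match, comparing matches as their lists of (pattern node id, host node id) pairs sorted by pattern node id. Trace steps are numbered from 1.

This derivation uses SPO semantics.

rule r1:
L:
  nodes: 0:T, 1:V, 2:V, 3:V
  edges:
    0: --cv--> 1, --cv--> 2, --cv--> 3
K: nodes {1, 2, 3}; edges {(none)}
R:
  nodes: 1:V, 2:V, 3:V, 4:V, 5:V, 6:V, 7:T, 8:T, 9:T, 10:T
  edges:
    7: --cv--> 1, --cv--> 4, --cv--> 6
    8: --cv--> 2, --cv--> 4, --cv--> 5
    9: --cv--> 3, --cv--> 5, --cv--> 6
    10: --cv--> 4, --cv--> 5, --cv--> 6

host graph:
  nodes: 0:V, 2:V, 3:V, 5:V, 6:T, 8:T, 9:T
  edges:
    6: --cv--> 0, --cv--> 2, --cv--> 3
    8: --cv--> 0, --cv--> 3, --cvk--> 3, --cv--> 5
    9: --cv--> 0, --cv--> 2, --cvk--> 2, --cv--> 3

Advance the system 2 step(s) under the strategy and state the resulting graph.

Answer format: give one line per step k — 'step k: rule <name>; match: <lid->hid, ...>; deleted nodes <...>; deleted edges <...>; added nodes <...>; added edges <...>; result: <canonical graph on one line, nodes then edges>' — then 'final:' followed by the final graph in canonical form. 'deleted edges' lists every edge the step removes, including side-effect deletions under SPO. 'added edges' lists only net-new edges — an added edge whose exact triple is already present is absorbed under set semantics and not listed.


step 1: rule r1; match: 0->6, 1->0, 2->2, 3->3; deleted nodes 6; deleted edges (6,0,cv); (6,2,cv); (6,3,cv); added nodes 10, 11, 12, 13, 14, 15, 16; added edges (13,0,cv); (13,10,cv); (13,12,cv); (14,2,cv); (14,10,cv); (14,11,cv); (15,3,cv); (15,11,cv); (15,12,cv); (16,10,cv); (16,11,cv); (16,12,cv); result: nodes: 0:V, 2:V, 3:V, 5:V, 8:T, 9:T, 10:V, 11:V, 12:V, 13:T, 14:T, 15:T, 16:T edges: (8,0,cv); (8,3,cv); (8,3,cvk); (8,5,cv); (9,0,cv); (9,2,cv); (9,2,cvk); (9,3,cv); (13,0,cv); (13,10,cv); (13,12,cv); (14,2,cv); (14,10,cv); (14,11,cv); (15,3,cv); (15,11,cv); (15,12,cv); (16,10,cv); (16,11,cv); (16,12,cv)
step 2: rule r1; match: 0->8, 1->0, 2->3, 3->5; deleted nodes 8; deleted edges (8,0,cv); (8,3,cv); (8,3,cvk); (8,5,cv); added nodes 17, 18, 19, 20, 21, 22, 23; added edges (20,0,cv); (20,17,cv); (20,19,cv); (21,3,cv); (21,17,cv); (21,18,cv); (22,5,cv); (22,18,cv); (22,19,cv); (23,17,cv); (23,18,cv); (23,19,cv); result: nodes: 0:V, 2:V, 3:V, 5:V, 9:T, 10:V, 11:V, 12:V, 13:T, 14:T, 15:T, 16:T, 17:V, 18:V, 19:V, 20:T, 21:T, 22:T, 23:T edges: (9,0,cv); (9,2,cv); (9,2,cvk); (9,3,cv); (13,0,cv); (13,10,cv); (13,12,cv); (14,2,cv); (14,10,cv); (14,11,cv); (15,3,cv); (15,11,cv); (15,12,cv); (16,10,cv); (16,11,cv); (16,12,cv); (20,0,cv); (20,17,cv); (20,19,cv); (21,3,cv); (21,17,cv); (21,18,cv); (22,5,cv); (22,18,cv); (22,19,cv); (23,17,cv); (23,18,cv); (23,19,cv)
final:
nodes: 0:V, 2:V, 3:V, 5:V, 9:T, 10:V, 11:V, 12:V, 13:T, 14:T, 15:T, 16:T, 17:V, 18:V, 19:V, 20:T, 21:T, 22:T, 23:T
edges: (9,0,cv); (9,2,cv); (9,2,cvk); (9,3,cv); (13,0,cv); (13,10,cv); (13,12,cv); (14,2,cv); (14,10,cv); (14,11,cv); (15,3,cv); (15,11,cv); (15,12,cv); (16,10,cv); (16,11,cv); (16,12,cv); (20,0,cv); (20,17,cv); (20,19,cv); (21,3,cv); (21,17,cv); (21,18,cv); (22,5,cv); (22,18,cv); (22,19,cv); (23,17,cv); (23,18,cv); (23,19,cv)


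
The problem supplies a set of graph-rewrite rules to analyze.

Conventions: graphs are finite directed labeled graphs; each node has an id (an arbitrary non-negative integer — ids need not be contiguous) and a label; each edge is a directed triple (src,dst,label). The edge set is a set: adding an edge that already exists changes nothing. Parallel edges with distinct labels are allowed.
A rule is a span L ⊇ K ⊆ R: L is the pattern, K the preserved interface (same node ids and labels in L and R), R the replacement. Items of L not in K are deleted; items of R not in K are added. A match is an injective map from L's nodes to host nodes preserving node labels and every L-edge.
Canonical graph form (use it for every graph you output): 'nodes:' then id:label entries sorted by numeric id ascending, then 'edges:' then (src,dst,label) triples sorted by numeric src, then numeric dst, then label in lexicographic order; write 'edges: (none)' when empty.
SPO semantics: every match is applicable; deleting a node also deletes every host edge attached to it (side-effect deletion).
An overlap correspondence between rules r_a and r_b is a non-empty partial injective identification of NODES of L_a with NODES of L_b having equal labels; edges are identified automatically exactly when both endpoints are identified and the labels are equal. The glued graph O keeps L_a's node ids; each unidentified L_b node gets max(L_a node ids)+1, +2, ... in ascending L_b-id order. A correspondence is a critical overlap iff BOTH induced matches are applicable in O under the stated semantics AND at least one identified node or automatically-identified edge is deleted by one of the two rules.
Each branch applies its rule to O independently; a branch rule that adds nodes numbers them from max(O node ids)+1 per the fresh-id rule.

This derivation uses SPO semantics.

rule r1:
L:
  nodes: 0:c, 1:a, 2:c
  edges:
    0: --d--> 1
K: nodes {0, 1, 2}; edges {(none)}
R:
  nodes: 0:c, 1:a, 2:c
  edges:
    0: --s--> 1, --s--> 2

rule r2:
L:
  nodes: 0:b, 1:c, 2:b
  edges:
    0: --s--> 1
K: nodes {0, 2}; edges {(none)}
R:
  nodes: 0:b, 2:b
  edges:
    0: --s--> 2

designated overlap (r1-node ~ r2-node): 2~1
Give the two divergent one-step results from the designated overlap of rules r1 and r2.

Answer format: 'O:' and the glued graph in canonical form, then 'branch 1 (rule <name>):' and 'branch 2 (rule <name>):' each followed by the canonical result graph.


O:
nodes: 0:c, 1:a, 2:c, 3:b, 4:b
edges: (0,1,d); (3,2,s)
branch 1 (rule r1):
nodes: 0:c, 1:a, 2:c, 3:b, 4:b
edges: (0,1,s); (0,2,s); (3,2,s)
branch 2 (rule r2):
nodes: 0:c, 1:a, 3:b, 4:b
edges: (0,1,d); (3,4,s)


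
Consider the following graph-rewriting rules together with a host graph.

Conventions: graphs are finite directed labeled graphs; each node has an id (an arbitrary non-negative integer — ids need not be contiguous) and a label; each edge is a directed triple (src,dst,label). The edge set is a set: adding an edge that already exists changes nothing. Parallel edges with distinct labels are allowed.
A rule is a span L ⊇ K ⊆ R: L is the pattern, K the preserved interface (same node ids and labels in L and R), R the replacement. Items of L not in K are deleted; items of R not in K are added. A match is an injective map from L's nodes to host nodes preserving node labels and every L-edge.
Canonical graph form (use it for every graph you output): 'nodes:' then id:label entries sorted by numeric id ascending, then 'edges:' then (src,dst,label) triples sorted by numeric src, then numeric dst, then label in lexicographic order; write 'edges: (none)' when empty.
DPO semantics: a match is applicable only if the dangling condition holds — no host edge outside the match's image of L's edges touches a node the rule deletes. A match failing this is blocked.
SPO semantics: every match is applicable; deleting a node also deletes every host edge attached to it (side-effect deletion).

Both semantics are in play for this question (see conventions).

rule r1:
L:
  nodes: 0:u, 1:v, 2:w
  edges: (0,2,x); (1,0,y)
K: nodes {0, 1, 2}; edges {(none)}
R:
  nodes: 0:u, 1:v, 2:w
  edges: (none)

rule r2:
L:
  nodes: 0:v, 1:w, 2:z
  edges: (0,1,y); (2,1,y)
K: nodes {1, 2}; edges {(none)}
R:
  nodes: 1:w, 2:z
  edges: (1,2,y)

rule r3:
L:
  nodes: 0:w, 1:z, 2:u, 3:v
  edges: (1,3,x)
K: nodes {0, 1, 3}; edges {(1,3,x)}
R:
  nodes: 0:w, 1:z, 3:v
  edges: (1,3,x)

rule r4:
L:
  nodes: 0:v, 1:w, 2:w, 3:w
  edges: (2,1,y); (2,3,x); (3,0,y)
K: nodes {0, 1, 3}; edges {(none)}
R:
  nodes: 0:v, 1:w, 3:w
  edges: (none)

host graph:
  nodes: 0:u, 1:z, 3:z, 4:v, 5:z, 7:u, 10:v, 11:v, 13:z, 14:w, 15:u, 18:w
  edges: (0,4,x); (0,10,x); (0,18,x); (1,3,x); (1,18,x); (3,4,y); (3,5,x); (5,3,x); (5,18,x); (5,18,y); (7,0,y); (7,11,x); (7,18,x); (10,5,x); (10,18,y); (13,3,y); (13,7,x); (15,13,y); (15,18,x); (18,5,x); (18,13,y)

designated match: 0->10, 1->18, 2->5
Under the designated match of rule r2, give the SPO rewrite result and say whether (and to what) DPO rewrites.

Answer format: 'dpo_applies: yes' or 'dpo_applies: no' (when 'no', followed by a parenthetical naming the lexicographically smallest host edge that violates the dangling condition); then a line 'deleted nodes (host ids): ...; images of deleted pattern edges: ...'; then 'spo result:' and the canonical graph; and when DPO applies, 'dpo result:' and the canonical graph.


dpo_applies: no
(the rule deletes node 10, which keeps host edge (0,10,x) outside the match image — the dangling condition fails, DPO blocks; SPO proceeds and side-deletes such edges)
deleted nodes (host ids): 10; images of deleted pattern edges: (5,18,y); (10,18,y)
spo result:
nodes: 0:u, 1:z, 3:z, 4:v, 5:z, 7:u, 11:v, 13:z, 14:w, 15:u, 18:w
edges: (0,4,x); (0,18,x); (1,3,x); (1,18,x); (3,4,y); (3,5,x); (5,3,x); (5,18,x); (7,0,y); (7,11,x); (7,18,x); (13,3,y); (13,7,x); (15,13,y); (15,18,x); (18,5,x); (18,5,y); (18,13,y)


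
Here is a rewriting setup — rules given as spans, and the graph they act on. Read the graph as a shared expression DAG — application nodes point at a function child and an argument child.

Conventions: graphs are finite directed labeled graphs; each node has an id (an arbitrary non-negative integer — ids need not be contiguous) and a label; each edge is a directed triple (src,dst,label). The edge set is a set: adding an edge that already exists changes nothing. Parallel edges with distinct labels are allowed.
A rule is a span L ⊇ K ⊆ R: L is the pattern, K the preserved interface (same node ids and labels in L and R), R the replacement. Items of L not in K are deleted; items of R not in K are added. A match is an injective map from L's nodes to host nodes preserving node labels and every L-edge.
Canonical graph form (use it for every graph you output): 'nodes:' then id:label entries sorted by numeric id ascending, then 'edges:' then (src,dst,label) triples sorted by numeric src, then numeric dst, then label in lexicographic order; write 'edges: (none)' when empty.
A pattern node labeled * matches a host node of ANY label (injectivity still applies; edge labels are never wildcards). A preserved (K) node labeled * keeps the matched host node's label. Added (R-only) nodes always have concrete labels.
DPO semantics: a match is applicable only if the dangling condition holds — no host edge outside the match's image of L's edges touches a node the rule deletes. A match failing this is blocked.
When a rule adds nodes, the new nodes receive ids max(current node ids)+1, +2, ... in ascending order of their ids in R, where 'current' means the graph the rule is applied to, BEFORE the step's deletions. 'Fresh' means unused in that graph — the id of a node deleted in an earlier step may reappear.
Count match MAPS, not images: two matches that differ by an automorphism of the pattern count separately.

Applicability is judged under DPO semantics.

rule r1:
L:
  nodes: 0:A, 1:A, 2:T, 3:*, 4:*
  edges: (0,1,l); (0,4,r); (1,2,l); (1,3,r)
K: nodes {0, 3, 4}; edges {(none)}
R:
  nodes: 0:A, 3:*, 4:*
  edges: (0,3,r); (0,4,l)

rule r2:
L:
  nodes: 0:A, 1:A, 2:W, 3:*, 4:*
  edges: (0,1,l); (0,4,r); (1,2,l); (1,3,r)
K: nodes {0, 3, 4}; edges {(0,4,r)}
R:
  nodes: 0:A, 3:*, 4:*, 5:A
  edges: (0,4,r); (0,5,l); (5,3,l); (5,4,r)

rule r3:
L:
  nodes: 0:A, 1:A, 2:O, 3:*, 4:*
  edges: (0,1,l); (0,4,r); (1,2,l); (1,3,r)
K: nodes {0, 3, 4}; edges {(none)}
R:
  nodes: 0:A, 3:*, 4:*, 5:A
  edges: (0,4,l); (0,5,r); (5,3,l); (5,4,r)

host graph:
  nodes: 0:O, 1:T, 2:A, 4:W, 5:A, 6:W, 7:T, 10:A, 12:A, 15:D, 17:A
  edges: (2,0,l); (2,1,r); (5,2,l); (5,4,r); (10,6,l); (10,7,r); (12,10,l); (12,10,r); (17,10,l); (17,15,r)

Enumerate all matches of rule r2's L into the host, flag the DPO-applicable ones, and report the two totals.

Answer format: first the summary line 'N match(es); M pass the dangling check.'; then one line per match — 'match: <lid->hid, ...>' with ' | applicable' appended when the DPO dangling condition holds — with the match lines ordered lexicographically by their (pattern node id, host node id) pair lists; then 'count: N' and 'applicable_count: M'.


1 match(es); 0 pass the dangling check.
match: 0->17, 1->10, 2->6, 3->7, 4->15
count: 1
applicable_count: 0
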